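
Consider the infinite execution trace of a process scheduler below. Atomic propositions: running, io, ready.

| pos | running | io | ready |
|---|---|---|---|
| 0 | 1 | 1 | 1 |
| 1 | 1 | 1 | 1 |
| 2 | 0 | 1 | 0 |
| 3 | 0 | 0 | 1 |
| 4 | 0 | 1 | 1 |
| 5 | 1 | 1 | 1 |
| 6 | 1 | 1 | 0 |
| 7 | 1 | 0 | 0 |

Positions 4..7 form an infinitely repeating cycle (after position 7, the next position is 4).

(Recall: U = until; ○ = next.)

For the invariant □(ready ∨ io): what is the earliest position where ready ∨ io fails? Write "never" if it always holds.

Check ready ∨ io at each position in order: 0 ✓, 1 ✓, 2 ✓, 3 ✓, 4 ✓, 5 ✓, 6 ✓.
At position 7 the labels are {running}, so ready ∨ io is false there. This is the first violation.

7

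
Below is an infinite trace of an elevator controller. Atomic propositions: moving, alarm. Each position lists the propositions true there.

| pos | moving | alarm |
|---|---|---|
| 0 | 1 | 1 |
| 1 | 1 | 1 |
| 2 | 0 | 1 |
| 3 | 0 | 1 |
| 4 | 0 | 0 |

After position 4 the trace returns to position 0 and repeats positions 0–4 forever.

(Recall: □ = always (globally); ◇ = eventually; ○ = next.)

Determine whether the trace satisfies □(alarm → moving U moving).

Does not hold

alarm → moving U moving must hold at every position from 0 onward. It fails at position 2, so □(alarm → moving U moving) is false.
Positions where alarm holds: 0, 1, 2, 3.
Check moving U moving at each: 0→ok, 1→ok, 2→fails, 3→fails.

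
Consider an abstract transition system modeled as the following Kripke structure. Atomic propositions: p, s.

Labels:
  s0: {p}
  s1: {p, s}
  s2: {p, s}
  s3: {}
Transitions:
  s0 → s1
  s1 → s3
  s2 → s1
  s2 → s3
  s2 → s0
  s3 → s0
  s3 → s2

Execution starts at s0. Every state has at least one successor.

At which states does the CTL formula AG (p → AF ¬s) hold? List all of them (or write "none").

States satisfying p → AF ¬s: {s0, s1, s2, s3}.
States satisfying AG (p → AF ¬s): {s0, s1, s2, s3}.

{s0, s1, s2, s3}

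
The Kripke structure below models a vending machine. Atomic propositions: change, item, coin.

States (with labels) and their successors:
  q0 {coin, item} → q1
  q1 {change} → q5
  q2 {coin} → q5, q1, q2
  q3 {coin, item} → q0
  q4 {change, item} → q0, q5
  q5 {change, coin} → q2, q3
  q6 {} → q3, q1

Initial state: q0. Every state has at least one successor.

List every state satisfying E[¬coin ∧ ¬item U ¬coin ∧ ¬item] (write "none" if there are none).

{q1, q6}

States satisfying ¬coin ∧ ¬item: {q1, q6}.
States satisfying E[¬coin ∧ ¬item U ¬coin ∧ ¬item]: {q1, q6}.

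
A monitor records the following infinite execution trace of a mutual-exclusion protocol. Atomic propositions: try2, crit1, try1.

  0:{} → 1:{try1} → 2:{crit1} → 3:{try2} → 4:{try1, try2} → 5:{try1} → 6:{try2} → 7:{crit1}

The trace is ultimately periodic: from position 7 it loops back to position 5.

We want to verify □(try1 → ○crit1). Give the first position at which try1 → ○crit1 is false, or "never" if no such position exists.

Check try1 → ○crit1 at each position in order: 0 ✓, 1 ✓, 2 ✓, 3 ✓.
At position 4 the labels are {try1, try2} and the next position 5 has {try1}, so try1 → ○crit1 is false there. This is the first violation.

4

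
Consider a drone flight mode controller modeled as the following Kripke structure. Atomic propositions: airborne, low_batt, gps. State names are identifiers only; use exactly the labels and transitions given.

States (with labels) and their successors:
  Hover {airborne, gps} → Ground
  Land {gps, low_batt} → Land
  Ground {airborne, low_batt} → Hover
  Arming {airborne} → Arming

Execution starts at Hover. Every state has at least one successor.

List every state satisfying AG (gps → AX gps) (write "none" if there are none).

{Land, Arming}

States satisfying gps → AX gps: {Land, Ground, Arming}.
States satisfying AG (gps → AX gps): {Land, Arming}.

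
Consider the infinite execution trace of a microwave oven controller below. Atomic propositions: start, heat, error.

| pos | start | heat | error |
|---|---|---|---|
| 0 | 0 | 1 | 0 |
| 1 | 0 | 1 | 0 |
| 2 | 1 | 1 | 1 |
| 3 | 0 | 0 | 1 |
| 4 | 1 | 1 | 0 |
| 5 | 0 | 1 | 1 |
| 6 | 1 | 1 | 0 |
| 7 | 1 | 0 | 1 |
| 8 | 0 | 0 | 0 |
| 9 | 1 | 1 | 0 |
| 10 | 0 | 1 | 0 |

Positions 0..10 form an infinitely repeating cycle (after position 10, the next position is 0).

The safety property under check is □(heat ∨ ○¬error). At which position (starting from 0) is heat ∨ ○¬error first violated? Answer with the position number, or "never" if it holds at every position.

heat ∨ ○¬error holds at every position 0..10, and those are all the positions the trace ever visits, so the invariant □(heat ∨ ○¬error) is never violated.

never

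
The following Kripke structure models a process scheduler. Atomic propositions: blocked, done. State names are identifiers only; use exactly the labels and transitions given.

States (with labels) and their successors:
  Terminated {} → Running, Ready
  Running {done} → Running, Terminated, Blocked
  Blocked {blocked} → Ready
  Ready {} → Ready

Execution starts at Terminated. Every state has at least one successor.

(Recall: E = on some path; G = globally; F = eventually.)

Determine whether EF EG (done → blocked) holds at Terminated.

Satisfied

States satisfying EG (done → blocked): {Terminated, Blocked, Ready}.
States satisfying EF EG (done → blocked): {Terminated, Running, Blocked, Ready}.
Some path from Terminated reaches a state where EG (done → blocked) holds.
Terminated ∈ Sat(EF EG (done → blocked)).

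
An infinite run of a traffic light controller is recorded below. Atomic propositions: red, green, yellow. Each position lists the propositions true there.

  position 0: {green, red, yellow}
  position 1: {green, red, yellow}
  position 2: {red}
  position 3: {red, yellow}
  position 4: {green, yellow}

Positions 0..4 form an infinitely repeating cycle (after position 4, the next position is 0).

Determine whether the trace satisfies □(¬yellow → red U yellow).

Yes

¬yellow → red U yellow holds at every position 0..4, and those are all positions ever visited, so □(¬yellow → red U yellow) holds.
Positions where ¬yellow holds: 2.
Check red U yellow at each: 2→ok.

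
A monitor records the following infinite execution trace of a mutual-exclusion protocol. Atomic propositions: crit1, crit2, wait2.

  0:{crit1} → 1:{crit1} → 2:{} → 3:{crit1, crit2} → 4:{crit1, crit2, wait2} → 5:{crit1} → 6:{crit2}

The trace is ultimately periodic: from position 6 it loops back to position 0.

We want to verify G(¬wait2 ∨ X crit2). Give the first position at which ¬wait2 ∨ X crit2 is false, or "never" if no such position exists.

Check ¬wait2 ∨ X crit2 at each position in order: 0 ✓, 1 ✓, 2 ✓, 3 ✓.
At position 4 the labels are {crit1, crit2, wait2} and the next position 5 has {crit1}, so ¬wait2 ∨ X crit2 is false there. This is the first violation.

4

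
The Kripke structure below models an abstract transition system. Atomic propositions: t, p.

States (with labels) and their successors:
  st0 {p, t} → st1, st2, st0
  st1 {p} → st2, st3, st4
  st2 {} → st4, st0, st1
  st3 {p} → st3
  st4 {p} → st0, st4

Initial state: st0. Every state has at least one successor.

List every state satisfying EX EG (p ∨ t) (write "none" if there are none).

{st0, st1, st2, st3, st4}

States satisfying EG (p ∨ t): {st0, st1, st3, st4}.
States satisfying EX EG (p ∨ t): {st0, st1, st2, st3, st4}.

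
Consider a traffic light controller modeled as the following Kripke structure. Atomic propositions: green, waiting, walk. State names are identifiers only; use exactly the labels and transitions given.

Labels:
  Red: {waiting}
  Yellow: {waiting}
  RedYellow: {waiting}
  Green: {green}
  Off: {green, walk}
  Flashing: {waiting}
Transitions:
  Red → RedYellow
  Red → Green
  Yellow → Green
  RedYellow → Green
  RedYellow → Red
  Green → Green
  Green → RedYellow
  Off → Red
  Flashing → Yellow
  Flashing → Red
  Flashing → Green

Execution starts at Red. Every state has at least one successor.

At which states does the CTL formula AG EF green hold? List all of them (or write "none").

{Red, Yellow, RedYellow, Green, Off, Flashing}

States satisfying EF green: {Red, Yellow, RedYellow, Green, Off, Flashing}.
States satisfying AG EF green: {Red, Yellow, RedYellow, Green, Off, Flashing}.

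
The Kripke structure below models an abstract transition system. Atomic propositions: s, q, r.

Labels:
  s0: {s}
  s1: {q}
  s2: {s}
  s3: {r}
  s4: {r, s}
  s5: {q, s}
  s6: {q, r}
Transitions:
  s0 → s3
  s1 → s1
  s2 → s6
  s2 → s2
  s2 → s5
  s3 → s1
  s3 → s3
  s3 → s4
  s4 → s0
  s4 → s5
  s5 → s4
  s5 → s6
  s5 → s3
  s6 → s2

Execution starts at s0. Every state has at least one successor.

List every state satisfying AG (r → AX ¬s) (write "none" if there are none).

{s1}

States satisfying r → AX ¬s: {s0, s1, s2, s5}.
States satisfying AG (r → AX ¬s): {s1}.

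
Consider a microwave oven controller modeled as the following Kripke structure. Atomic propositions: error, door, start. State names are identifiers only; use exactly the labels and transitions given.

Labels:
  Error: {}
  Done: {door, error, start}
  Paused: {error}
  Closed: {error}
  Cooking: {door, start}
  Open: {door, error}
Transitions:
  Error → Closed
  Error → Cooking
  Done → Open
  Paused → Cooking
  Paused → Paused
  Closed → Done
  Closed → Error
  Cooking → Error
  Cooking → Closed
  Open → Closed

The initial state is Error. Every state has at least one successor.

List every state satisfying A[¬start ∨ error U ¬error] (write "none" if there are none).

States satisfying ¬start ∨ error: {Error, Done, Paused, Closed, Open}.
States satisfying ¬error: {Error, Cooking}.
States satisfying A[¬start ∨ error U ¬error]: {Error, Cooking}.

{Error, Cooking}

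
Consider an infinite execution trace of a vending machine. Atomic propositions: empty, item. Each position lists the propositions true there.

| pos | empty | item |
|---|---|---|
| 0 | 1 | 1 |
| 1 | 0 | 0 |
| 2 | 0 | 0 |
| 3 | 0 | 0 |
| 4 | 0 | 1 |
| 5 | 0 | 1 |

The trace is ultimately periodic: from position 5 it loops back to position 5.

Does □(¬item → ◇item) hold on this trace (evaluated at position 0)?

¬item → ◇item holds at every position 0..5, and those are all positions ever visited, so □(¬item → ◇item) holds.
Positions where ¬item holds: 1, 2, 3.
Check ◇item at each: 1→ok, 2→ok, 3→ok.

Yes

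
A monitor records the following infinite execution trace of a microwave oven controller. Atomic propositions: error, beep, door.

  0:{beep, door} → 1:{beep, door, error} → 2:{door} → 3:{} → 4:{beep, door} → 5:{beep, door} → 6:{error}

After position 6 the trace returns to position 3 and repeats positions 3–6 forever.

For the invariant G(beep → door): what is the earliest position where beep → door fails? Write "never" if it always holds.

never

beep → door holds at every position 0..6, and those are all the positions the trace ever visits, so the invariant G(beep → door) is never violated.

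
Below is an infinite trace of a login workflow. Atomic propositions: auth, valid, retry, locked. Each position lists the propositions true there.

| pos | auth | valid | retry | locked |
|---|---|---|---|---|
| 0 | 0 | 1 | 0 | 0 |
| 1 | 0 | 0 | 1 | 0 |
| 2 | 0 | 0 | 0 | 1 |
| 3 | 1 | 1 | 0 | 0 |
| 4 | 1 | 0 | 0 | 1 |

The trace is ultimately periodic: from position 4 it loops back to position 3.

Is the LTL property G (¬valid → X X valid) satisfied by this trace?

Does not hold

¬valid → X X valid must hold at every position from 0 onward. It fails at position 2, so G (¬valid → X X valid) is false.
Positions where ¬valid holds: 1, 2, 4.
Check X X valid at each: 1→ok, 2→fails, 4→fails.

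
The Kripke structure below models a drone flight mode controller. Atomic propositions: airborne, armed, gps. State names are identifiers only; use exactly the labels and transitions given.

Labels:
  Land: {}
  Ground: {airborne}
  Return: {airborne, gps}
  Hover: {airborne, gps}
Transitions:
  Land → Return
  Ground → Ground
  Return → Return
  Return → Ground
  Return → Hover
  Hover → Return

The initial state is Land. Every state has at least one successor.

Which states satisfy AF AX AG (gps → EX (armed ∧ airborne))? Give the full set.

States satisfying AX AG (gps → EX (armed ∧ airborne)): {Ground}.
States satisfying AF AX AG (gps → EX (armed ∧ airborne)): {Ground}.

{Ground}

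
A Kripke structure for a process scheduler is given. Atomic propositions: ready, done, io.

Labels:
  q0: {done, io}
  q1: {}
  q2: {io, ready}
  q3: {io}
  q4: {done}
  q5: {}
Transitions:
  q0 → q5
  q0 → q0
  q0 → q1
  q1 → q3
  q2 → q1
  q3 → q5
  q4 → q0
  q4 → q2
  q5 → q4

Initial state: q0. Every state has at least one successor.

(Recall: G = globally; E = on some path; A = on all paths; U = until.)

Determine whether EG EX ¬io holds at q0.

Holds

States satisfying EX ¬io: {q0, q2, q3, q5}.
States satisfying EG EX ¬io: {q0}.
q0 ∈ Sat(EG EX ¬io).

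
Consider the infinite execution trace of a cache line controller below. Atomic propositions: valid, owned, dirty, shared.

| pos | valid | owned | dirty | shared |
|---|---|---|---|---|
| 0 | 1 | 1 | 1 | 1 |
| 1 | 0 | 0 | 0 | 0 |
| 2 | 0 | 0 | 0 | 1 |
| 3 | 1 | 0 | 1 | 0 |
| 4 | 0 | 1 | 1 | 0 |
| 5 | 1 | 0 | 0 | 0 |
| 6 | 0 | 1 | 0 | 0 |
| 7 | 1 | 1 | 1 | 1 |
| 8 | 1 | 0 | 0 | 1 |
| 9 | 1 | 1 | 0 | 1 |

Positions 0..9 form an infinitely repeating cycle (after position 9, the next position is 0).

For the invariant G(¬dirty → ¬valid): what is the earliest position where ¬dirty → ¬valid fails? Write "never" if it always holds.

Check ¬dirty → ¬valid at each position in order: 0 ✓, 1 ✓, 2 ✓, 3 ✓, 4 ✓.
At position 5 the labels are {valid}, so ¬dirty → ¬valid is false there. This is the first violation.

5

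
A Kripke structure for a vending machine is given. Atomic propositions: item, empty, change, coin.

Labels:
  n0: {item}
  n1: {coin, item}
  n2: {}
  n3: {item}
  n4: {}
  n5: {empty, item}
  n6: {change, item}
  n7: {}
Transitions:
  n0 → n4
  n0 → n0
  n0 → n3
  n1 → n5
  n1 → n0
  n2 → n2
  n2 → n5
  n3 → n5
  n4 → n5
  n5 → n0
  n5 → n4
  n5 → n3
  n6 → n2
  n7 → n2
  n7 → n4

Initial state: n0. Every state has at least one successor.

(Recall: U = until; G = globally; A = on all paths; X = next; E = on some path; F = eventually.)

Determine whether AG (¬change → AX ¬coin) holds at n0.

Yes

States satisfying ¬change → AX ¬coin: {n0, n1, n2, n3, n4, n5, n6, n7}.
States satisfying AG (¬change → AX ¬coin): {n0, n1, n2, n3, n4, n5, n6, n7}.
Every state reachable from n0 satisfies ¬change → AX ¬coin.
n0 ∈ Sat(AG (¬change → AX ¬coin)).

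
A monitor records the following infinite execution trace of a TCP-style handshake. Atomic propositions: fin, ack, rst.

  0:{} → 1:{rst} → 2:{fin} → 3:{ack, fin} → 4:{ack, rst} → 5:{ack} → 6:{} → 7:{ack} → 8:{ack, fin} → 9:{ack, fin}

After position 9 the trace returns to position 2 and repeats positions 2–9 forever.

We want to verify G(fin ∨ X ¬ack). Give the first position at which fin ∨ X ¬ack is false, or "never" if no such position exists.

4

Check fin ∨ X ¬ack at each position in order: 0 ✓, 1 ✓, 2 ✓, 3 ✓.
At position 4 the labels are {ack, rst} and the next position 5 has {ack}, so fin ∨ X ¬ack is false there. This is the first violation.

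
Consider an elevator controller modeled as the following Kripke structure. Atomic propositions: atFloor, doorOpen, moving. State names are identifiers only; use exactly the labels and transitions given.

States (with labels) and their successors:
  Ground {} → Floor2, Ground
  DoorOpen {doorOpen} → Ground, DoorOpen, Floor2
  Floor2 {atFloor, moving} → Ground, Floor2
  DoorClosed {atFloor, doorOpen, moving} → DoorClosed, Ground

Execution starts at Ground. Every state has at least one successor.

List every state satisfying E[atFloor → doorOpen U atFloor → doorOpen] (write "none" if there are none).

{Ground, DoorOpen, DoorClosed}

States satisfying atFloor → doorOpen: {Ground, DoorOpen, DoorClosed}.
States satisfying E[atFloor → doorOpen U atFloor → doorOpen]: {Ground, DoorOpen, DoorClosed}.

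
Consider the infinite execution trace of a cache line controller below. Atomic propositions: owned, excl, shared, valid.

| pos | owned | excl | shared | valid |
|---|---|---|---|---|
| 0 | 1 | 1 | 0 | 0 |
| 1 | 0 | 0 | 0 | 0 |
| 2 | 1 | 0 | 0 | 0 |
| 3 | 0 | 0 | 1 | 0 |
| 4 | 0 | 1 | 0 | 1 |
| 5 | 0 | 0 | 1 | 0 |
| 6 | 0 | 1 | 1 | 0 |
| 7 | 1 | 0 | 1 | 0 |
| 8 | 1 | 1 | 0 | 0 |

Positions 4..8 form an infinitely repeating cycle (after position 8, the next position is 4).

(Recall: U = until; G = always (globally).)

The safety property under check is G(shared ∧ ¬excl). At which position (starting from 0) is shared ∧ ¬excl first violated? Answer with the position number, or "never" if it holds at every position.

0

At position 0 the labels are {excl, owned}, so shared ∧ ¬excl is false there. This is the first violation.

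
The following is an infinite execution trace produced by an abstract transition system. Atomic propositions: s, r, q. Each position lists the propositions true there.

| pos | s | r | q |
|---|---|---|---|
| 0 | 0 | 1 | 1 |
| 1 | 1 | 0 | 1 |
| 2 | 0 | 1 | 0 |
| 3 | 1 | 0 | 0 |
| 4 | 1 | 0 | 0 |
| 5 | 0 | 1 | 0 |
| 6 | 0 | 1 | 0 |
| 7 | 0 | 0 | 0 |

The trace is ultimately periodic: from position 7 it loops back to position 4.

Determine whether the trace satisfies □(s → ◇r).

s → ◇r holds at every position 0..7, and those are all positions ever visited, so □(s → ◇r) holds.
Positions where s holds: 1, 3, 4.
Check ◇r at each: 1→ok, 3→ok, 4→ok.

Holds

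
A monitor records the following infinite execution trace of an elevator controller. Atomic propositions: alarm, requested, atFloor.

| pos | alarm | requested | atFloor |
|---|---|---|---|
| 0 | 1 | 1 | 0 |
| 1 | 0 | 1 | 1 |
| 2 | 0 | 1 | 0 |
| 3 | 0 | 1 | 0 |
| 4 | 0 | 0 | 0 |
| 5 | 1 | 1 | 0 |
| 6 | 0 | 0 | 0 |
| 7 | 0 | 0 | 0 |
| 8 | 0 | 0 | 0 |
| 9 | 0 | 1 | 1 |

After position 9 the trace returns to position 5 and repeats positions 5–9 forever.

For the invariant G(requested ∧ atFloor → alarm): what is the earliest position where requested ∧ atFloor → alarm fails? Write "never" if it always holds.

Check requested ∧ atFloor → alarm at each position in order: 0 ✓.
At position 1 the labels are {atFloor, requested}, so requested ∧ atFloor → alarm is false there. This is the first violation.

1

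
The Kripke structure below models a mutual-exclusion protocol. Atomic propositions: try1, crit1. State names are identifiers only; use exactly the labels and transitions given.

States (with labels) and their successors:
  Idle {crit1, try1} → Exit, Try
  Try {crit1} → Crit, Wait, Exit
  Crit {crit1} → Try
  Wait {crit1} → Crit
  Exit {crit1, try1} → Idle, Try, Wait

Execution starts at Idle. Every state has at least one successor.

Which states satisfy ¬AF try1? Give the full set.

{Try, Crit, Wait}

States satisfying try1: {Idle, Exit}.
States satisfying AF try1: {Idle, Exit}.
States satisfying ¬AF try1: {Try, Crit, Wait}.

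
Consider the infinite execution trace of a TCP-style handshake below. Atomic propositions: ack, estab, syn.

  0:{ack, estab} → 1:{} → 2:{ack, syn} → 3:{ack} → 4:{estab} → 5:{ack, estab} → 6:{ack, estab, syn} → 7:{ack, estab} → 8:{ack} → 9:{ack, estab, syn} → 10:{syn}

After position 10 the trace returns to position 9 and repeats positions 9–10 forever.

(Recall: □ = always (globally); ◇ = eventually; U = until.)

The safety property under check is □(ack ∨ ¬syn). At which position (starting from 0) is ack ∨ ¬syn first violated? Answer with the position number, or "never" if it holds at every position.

10

Check ack ∨ ¬syn at each position in order: 0 ✓, 1 ✓, 2 ✓, 3 ✓, 4 ✓, 5 ✓, 6 ✓, 7 ✓, 8 ✓, 9 ✓.
At position 10 the labels are {syn}, so ack ∨ ¬syn is false there. This is the first violation.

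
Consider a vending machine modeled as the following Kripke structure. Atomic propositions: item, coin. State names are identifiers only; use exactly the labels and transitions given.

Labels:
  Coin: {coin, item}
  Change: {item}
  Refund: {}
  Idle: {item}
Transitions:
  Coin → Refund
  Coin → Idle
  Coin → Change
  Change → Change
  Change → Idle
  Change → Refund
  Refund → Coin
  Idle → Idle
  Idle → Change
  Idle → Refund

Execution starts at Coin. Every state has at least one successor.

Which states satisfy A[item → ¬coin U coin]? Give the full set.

States satisfying item → ¬coin: {Change, Refund, Idle}.
States satisfying coin: {Coin}.
States satisfying A[item → ¬coin U coin]: {Coin, Refund}.

{Coin, Refund}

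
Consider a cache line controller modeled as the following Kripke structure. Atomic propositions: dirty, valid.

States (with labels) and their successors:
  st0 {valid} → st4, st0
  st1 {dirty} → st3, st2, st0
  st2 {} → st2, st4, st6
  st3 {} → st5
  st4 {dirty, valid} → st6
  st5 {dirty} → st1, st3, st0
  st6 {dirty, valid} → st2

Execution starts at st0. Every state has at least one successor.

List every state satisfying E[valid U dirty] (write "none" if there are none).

States satisfying valid: {st0, st4, st6}.
States satisfying dirty: {st1, st4, st5, st6}.
States satisfying E[valid U dirty]: {st0, st1, st4, st5, st6}.

{st0, st1, st4, st5, st6}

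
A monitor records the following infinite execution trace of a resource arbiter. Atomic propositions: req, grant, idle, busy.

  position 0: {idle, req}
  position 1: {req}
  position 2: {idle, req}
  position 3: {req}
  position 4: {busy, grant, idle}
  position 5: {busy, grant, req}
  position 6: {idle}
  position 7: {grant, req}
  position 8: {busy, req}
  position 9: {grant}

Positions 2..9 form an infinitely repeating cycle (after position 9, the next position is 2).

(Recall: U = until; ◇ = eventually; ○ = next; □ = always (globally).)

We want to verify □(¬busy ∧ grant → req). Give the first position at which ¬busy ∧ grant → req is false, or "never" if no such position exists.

9

Check ¬busy ∧ grant → req at each position in order: 0 ✓, 1 ✓, 2 ✓, 3 ✓, 4 ✓, 5 ✓, 6 ✓, 7 ✓, 8 ✓.
At position 9 the labels are {grant}, so ¬busy ∧ grant → req is false there. This is the first violation.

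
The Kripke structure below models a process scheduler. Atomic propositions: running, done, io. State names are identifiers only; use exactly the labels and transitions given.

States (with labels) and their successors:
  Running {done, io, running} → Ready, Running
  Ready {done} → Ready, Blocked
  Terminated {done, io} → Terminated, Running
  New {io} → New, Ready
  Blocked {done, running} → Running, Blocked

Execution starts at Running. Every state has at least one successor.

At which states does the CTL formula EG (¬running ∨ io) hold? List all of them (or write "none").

{Running, Ready, Terminated, New}

States satisfying ¬running ∨ io: {Running, Ready, Terminated, New}.
States satisfying EG (¬running ∨ io): {Running, Ready, Terminated, New}.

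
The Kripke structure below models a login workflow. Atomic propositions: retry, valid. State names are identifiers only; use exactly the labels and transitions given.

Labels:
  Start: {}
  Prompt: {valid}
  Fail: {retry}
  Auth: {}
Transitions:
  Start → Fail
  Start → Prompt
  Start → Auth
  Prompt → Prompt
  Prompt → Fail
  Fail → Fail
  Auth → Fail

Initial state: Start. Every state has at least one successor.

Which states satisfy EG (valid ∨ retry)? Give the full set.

{Prompt, Fail}

States satisfying valid ∨ retry: {Prompt, Fail}.
States satisfying EG (valid ∨ retry): {Prompt, Fail}.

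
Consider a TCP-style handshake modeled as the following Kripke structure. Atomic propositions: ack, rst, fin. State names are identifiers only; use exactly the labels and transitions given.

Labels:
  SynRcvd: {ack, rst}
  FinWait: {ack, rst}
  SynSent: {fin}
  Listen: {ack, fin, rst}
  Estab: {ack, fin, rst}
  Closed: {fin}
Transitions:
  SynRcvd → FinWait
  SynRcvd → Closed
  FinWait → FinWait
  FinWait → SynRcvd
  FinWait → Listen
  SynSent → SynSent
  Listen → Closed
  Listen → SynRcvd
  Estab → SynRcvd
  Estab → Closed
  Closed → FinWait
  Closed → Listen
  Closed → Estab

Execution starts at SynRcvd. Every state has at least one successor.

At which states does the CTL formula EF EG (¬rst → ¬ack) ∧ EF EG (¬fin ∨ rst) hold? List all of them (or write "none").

States satisfying EG (¬rst → ¬ack): {SynRcvd, FinWait, SynSent, Listen, Estab, Closed}.
States satisfying EF EG (¬rst → ¬ack): {SynRcvd, FinWait, SynSent, Listen, Estab, Closed}.
States satisfying EG (¬fin ∨ rst): {SynRcvd, FinWait, Listen, Estab}.
States satisfying EF EG (¬fin ∨ rst): {SynRcvd, FinWait, Listen, Estab, Closed}.
States satisfying EF EG (¬rst → ¬ack) ∧ EF EG (¬fin ∨ rst): {SynRcvd, FinWait, Listen, Estab, Closed}.

{SynRcvd, FinWait, Listen, Estab, Closed}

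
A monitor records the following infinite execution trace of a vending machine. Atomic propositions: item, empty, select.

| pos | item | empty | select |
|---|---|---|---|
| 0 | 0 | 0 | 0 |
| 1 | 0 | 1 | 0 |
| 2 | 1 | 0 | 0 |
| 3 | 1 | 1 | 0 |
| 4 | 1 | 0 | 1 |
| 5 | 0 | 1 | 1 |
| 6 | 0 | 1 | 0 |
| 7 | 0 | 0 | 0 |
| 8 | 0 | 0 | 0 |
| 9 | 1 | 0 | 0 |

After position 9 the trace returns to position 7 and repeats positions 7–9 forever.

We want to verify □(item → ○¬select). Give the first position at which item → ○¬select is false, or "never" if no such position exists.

3

Check item → ○¬select at each position in order: 0 ✓, 1 ✓, 2 ✓.
At position 3 the labels are {empty, item} and the next position 4 has {item, select}, so item → ○¬select is false there. This is the first violation.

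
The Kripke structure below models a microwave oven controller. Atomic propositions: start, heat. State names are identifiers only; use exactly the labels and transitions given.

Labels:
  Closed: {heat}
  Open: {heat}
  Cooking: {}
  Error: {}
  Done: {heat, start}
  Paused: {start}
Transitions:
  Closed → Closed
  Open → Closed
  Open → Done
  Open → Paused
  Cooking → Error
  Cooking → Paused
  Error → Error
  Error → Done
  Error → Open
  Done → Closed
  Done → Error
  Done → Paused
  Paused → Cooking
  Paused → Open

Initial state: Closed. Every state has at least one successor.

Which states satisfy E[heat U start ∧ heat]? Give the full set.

States satisfying heat: {Closed, Open, Done}.
States satisfying start ∧ heat: {Done}.
States satisfying E[heat U start ∧ heat]: {Open, Done}.

{Open, Done}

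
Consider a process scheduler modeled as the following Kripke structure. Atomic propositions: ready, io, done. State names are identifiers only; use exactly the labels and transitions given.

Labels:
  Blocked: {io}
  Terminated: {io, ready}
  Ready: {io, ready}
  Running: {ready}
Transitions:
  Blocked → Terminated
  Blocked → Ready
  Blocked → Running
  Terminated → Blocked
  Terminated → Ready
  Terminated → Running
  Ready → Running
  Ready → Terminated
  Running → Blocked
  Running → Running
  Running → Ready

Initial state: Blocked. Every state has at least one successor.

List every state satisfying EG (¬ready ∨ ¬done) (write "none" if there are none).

States satisfying ¬ready ∨ ¬done: {Blocked, Terminated, Ready, Running}.
States satisfying EG (¬ready ∨ ¬done): {Blocked, Terminated, Ready, Running}.

{Blocked, Terminated, Ready, Running}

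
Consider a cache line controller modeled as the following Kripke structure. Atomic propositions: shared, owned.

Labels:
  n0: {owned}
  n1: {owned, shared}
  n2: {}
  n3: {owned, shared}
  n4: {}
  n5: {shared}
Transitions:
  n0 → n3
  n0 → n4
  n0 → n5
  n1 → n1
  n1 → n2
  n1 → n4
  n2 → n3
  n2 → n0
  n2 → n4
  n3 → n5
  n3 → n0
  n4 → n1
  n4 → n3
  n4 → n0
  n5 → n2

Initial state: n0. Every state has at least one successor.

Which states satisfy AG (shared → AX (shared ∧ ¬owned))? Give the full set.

States satisfying shared → AX (shared ∧ ¬owned): {n0, n2, n4}.
States satisfying AG (shared → AX (shared ∧ ¬owned)): ∅.

none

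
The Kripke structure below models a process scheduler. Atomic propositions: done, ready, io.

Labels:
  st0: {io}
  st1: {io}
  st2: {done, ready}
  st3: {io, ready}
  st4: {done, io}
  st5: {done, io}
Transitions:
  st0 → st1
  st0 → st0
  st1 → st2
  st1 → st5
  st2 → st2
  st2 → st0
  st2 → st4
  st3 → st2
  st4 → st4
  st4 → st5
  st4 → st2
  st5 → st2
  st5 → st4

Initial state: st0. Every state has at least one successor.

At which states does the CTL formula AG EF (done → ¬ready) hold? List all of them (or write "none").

States satisfying EF (done → ¬ready): {st0, st1, st2, st3, st4, st5}.
States satisfying AG EF (done → ¬ready): {st0, st1, st2, st3, st4, st5}.

{st0, st1, st2, st3, st4, st5}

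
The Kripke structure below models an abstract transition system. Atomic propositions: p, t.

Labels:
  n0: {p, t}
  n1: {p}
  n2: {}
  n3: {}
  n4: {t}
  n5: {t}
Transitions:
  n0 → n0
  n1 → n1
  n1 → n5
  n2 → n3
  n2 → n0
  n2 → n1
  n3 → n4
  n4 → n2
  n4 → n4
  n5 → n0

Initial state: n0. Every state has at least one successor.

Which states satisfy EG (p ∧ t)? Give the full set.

States satisfying p ∧ t: {n0}.
States satisfying EG (p ∧ t): {n0}.

{n0}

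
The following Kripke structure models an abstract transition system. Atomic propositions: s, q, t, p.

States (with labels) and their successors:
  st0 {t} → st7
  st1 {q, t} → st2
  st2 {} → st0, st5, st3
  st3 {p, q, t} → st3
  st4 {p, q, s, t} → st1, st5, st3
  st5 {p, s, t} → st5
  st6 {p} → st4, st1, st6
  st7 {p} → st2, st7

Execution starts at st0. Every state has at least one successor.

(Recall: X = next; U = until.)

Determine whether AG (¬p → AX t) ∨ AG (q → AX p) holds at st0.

Holds

States satisfying ¬p → AX t: {st2, st3, st4, st5, st6, st7}.
States satisfying AG (¬p → AX t): {st3, st5}.
States satisfying q → AX p: {st0, st2, st3, st5, st6, st7}.
States satisfying AG (q → AX p): {st0, st2, st3, st5, st7}.
States satisfying AG (¬p → AX t) ∨ AG (q → AX p): {st0, st2, st3, st5, st7}.
st0 ∈ Sat(AG (¬p → AX t) ∨ AG (q → AX p)).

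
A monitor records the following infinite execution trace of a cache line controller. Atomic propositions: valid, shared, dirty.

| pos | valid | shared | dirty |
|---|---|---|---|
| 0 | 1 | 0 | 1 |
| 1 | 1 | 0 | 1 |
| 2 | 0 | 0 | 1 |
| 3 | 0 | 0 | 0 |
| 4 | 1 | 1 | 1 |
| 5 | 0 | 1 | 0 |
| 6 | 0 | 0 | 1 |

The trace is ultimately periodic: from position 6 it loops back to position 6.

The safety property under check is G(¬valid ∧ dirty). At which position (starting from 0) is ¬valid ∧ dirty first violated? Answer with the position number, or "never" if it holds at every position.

0

At position 0 the labels are {dirty, valid}, so ¬valid ∧ dirty is false there. This is the first violation.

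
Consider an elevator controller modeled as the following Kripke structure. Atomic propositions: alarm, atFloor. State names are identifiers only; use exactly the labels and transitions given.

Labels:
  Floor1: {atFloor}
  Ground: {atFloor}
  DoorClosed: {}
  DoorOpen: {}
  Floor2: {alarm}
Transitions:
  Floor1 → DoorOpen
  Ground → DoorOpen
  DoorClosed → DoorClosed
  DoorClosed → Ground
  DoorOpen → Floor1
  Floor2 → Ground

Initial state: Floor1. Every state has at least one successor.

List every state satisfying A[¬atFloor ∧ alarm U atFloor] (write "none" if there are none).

{Floor1, Ground, Floor2}

States satisfying ¬atFloor ∧ alarm: {Floor2}.
States satisfying atFloor: {Floor1, Ground}.
States satisfying A[¬atFloor ∧ alarm U atFloor]: {Floor1, Ground, Floor2}.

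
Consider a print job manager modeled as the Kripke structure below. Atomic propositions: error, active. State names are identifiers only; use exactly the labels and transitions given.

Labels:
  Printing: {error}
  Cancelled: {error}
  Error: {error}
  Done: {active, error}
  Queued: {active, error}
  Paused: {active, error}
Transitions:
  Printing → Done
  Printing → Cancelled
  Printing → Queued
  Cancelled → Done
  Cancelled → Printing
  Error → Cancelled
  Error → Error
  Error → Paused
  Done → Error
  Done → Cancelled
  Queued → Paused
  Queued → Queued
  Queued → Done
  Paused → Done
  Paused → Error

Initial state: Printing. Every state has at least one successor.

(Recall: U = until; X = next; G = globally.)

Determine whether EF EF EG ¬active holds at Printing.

States satisfying EF EG ¬active: {Printing, Cancelled, Error, Done, Queued, Paused}.
States satisfying EF EF EG ¬active: {Printing, Cancelled, Error, Done, Queued, Paused}.
Some path from Printing reaches a state where EF EG ¬active holds.
Printing ∈ Sat(EF EF EG ¬active).

Satisfied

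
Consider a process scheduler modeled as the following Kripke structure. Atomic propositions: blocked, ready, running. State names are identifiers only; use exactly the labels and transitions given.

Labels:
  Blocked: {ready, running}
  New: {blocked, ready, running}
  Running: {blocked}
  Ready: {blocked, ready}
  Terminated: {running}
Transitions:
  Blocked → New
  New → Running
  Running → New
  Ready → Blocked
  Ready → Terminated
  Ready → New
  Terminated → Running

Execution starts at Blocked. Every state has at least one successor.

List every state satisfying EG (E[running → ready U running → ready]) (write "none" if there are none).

States satisfying E[running → ready U running → ready]: {Blocked, New, Running, Ready}.
States satisfying EG (E[running → ready U running → ready]): {Blocked, New, Running, Ready}.

{Blocked, New, Running, Ready}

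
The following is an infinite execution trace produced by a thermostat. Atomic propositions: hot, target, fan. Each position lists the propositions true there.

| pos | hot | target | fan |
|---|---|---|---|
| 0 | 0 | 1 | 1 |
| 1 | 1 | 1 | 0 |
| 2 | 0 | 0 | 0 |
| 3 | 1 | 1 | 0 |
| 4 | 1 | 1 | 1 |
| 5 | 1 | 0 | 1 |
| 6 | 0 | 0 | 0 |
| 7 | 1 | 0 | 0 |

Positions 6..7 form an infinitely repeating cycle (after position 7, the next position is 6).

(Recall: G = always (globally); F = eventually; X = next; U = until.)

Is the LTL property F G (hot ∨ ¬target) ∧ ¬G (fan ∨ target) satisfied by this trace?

G (hot ∨ ¬target) holds at position 1, which is reachable from 0, so F G (hot ∨ ¬target) holds.
At position 0: F G (hot ∨ ¬target) is true; ¬G (fan ∨ target) is true; so F G (hot ∨ ¬target) ∧ ¬G (fan ∨ target) is true.

Yes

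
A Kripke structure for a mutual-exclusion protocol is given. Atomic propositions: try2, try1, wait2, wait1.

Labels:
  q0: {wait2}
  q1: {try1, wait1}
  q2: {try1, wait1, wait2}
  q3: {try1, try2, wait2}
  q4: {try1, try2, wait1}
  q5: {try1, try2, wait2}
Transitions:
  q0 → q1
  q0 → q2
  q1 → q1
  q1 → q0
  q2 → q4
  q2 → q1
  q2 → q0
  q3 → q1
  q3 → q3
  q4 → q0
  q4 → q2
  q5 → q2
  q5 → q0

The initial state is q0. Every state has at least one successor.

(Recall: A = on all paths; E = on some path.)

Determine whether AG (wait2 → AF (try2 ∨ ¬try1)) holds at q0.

No

States satisfying wait2 → AF (try2 ∨ ¬try1): {q0, q1, q3, q4, q5}.
States satisfying AG (wait2 → AF (try2 ∨ ¬try1)): ∅.
q2 is reachable from q0 and violates wait2 → AF (try2 ∨ ¬try1), so AG fails at q0.
q0 ∉ Sat(AG (wait2 → AF (try2 ∨ ¬try1))).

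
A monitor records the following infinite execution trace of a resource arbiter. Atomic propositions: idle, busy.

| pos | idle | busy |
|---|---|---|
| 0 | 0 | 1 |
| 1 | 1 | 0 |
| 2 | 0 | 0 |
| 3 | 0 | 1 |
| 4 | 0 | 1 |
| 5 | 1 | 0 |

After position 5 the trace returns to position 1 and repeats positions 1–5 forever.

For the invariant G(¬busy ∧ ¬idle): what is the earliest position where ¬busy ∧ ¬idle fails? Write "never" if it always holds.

0

At position 0 the labels are {busy}, so ¬busy ∧ ¬idle is false there. This is the first violation.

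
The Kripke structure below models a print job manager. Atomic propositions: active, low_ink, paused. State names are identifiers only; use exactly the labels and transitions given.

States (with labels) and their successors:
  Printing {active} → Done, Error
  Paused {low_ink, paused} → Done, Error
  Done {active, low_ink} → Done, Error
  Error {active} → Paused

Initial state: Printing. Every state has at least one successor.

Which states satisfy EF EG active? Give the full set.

{Printing, Paused, Done, Error}

States satisfying EG active: {Printing, Done}.
States satisfying EF EG active: {Printing, Paused, Done, Error}.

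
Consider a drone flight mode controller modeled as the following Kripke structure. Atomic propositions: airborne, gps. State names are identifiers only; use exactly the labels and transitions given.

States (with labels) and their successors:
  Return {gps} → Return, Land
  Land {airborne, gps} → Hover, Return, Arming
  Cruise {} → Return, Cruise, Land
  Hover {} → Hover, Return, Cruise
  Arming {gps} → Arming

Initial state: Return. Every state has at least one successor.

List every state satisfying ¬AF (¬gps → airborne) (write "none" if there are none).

States satisfying ¬gps → airborne: {Return, Land, Arming}.
States satisfying AF (¬gps → airborne): {Return, Land, Arming}.
States satisfying ¬AF (¬gps → airborne): {Cruise, Hover}.

{Cruise, Hover}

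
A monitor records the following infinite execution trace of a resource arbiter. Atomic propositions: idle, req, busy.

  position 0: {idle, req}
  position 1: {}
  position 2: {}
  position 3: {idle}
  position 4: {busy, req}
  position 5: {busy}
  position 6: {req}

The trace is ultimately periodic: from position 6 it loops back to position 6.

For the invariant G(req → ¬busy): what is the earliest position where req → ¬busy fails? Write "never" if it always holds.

Check req → ¬busy at each position in order: 0 ✓, 1 ✓, 2 ✓, 3 ✓.
At position 4 the labels are {busy, req}, so req → ¬busy is false there. This is the first violation.

4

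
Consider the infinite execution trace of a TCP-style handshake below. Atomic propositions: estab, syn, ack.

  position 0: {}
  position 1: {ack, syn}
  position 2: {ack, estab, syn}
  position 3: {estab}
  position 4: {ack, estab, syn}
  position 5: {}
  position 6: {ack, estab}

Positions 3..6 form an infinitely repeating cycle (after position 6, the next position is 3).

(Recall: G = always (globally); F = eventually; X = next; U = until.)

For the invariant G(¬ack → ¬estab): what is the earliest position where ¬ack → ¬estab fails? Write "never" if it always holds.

3

Check ¬ack → ¬estab at each position in order: 0 ✓, 1 ✓, 2 ✓.
At position 3 the labels are {estab}, so ¬ack → ¬estab is false there. This is the first violation.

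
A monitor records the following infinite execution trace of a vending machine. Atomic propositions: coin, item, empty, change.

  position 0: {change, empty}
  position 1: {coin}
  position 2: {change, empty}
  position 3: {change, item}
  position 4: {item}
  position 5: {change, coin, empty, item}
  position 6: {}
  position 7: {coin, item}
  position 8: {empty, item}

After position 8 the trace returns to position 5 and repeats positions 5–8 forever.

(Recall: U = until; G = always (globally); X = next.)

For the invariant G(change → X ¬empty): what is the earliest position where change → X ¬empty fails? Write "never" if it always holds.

never

change → X ¬empty holds at every position 0..8, and those are all the positions the trace ever visits, so the invariant G(change → X ¬empty) is never violated.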